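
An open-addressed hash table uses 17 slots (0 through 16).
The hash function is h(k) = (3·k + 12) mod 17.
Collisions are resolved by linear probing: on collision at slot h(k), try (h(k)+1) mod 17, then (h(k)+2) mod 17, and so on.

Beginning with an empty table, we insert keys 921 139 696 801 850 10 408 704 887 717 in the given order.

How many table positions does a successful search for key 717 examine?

921 hashes to 4; slot 4 is free => place at 4.
139 hashes to 4; 4 taken => place at 5.
696 hashes to 9; slot 9 is free => place at 9.
801 hashes to 1; slot 1 is free => place at 1.
850 hashes to 12; slot 12 is free => place at 12.
10 hashes to 8; slot 8 is free => place at 8.
408 hashes to 12; 12 taken => place at 13.
704 hashes to 16; slot 16 is free => place at 16.
887 hashes to 4; 4,5 taken => place at 6.
717 hashes to 4; 4,5,6 taken => place at 7.
Table: [-, 801, -, -, 921, 139, 887, 717, 10, 696, -, -, 850, 408, -, -, 704]
Lookup 717: h=4, probe 4,5,6,7 → found at 7.

4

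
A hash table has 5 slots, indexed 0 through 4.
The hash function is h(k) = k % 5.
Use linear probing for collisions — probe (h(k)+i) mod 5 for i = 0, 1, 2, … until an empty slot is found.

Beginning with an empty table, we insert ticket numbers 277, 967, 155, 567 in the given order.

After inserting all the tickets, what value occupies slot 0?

155

Insert 277: h=2, slot 2 empty -> index 2.
Insert 967: h=2, slot 2 occupied -> index 3.
Insert 155: h=0, slot 0 empty -> index 0.
Insert 567: h=2, slots 2,3 occupied -> index 4.
Table: [155, ., 277, 967, 567]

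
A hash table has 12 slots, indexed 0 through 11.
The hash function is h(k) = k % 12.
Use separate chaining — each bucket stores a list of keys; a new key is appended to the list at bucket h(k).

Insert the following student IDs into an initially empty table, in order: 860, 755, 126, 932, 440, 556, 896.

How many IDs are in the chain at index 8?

860 -> bucket 8
755 -> bucket 11
126 -> bucket 6
932 -> bucket 8 (collision)
440 -> bucket 8 (collision)
556 -> bucket 4
896 -> bucket 8 (collision)
Final buckets:
0: —
1: —
2: —
3: —
4: 556
5: —
6: 126
7: —
8: 860 -> 932 -> 440 -> 896
9: —
10: —
11: 755

4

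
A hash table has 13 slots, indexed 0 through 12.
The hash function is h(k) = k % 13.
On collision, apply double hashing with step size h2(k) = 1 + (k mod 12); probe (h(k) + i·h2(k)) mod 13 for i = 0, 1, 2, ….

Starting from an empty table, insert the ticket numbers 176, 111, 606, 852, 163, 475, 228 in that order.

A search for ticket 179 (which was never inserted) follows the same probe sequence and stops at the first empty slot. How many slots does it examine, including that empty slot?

Insert 176: h=7, slot 7 empty -> index 7.
Insert 111: h=7, h2=4, slot 7 occupied -> index 11.
Insert 606: h=8, slot 8 empty -> index 8.
Insert 852: h=7, h2=1, slots 7,8 occupied -> index 9.
Insert 163: h=7, h2=8, slot 7 occupied -> index 2.
Insert 475: h=7, h2=8, slots 7,2 occupied -> index 10.
Insert 228: h=7, h2=1, slots 7,8,9,10,11 occupied -> index 12.
Table: [—, —, 163, —, —, —, —, 176, 606, 852, 475, 111, 228]
Lookup 179: h=10, h2=12, probe 10,9,8,7,6 → slot 6 empty, not found.

5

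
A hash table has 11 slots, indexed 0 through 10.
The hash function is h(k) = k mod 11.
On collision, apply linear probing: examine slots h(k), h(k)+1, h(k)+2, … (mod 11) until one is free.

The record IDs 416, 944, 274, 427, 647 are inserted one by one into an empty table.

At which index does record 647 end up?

Insert 416: h=9, slot 9 empty => index 9.
Insert 944: h=9, slot 9 occupied => index 10.
Insert 274: h=10, slot 10 occupied => index 0.
Insert 427: h=9, slots 9,10,0 occupied => index 1.
Insert 647: h=9, slots 9,10,0,1 occupied => index 2.
Table: [274, 427, 647, ∅, ∅, ∅, ∅, ∅, ∅, 416, 944]

2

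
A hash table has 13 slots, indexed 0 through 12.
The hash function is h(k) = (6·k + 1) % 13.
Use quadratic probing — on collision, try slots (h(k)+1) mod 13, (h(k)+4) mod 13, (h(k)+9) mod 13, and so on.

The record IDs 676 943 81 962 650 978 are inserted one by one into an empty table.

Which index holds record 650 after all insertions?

676: h=1 -> slot 1
943: h=4 -> slot 4
81: h=6 -> slot 6
962: h=1, probe 1,2 -> slot 2
650: h=1, probe 1,2,5 -> slot 5
978: h=6, probe 6,7 -> slot 7
Table: [_, 676, 962, _, 943, 650, 81, 978, _, _, _, _, _]

5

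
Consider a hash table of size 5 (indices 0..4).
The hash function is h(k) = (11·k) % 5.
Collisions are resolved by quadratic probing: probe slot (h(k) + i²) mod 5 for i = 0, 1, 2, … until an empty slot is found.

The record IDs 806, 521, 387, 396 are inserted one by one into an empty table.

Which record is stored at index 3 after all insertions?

806: h=1 -> slot 1
521: h=1, probe 1,2 -> slot 2
387: h=2, probe 2,3 -> slot 3
396: h=1, probe 1,2,0 -> slot 0
Table: [396, 806, 521, 387, —]

387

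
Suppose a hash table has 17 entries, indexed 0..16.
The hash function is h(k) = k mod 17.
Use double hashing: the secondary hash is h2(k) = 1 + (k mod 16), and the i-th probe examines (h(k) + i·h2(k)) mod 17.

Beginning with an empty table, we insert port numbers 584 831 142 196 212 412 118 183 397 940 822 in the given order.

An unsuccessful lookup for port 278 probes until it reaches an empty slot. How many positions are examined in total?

6

584: h=6 => slot 6
831: h=15 => slot 15
142: h=6, h2=15, probe 6,4 => slot 4
196: h=9 => slot 9
212: h=8 => slot 8
412: h=4, h2=13, probe 4,0 => slot 0
118: h=16 => slot 16
183: h=13 => slot 13
397: h=6, h2=14, probe 6,3 => slot 3
940: h=5 => slot 5
822: h=6, h2=7, probe 6,13,3,10 => slot 10
Table: [412, ∅, ∅, 397, 142, 940, 584, ∅, 212, 196, 822, ∅, ∅, 183, ∅, 831, 118]
Lookup 278: h=6, h2=7, probe 6,13,3,10,0,7 → slot 7 empty, not found.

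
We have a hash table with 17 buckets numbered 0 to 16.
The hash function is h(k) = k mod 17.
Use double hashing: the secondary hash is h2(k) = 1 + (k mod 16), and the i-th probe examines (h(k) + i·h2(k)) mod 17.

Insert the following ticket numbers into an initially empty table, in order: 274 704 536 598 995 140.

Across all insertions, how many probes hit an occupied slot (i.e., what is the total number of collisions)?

274 hashes to 2; slot 2 is free -> place at 2.
704 hashes to 7; slot 7 is free -> place at 7.
536 hashes to 9; slot 9 is free -> place at 9.
598 hashes to 3; slot 3 is free -> place at 3.
995 hashes to 9, h2=4; 9 taken -> place at 13.
140 hashes to 4; slot 4 is free -> place at 4.
Table: [-, -, 274, 598, 140, -, -, 704, -, 536, -, -, -, 995, -, -, -]

1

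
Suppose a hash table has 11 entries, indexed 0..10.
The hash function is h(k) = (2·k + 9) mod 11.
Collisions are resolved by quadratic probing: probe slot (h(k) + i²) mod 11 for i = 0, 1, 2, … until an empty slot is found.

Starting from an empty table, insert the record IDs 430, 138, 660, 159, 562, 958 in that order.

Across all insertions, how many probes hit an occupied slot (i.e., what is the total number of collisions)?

3

Insert 430: h=0, slot 0 empty => index 0.
Insert 138: h=10, slot 10 empty => index 10.
Insert 660: h=9, slot 9 empty => index 9.
Insert 159: h=8, slot 8 empty => index 8.
Insert 562: h=0, slot 0 occupied => index 1.
Insert 958: h=0, slots 0,1 occupied => index 4.
Table: [430, 562, -, -, 958, -, -, -, 159, 660, 138]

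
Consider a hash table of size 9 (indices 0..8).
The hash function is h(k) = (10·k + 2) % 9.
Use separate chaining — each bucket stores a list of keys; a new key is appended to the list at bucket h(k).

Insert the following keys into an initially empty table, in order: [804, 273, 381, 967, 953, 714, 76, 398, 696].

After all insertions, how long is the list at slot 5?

Insert 804: h=5, bucket 5 empty -> new chain.
Insert 273: h=5, bucket 5 nonempty -> append to chain.
Insert 381: h=5, bucket 5 nonempty -> append to chain.
Insert 967: h=6, bucket 6 empty -> new chain.
Insert 953: h=1, bucket 1 empty -> new chain.
Insert 714: h=5, bucket 5 nonempty -> append to chain.
Insert 76: h=6, bucket 6 nonempty -> append to chain.
Insert 398: h=4, bucket 4 empty -> new chain.
Insert 696: h=5, bucket 5 nonempty -> append to chain.
Final buckets:
0: .
1: 953
2: .
3: .
4: 398
5: 804 -> 273 -> 381 -> 714 -> 696
6: 967 -> 76
7: .
8: .

5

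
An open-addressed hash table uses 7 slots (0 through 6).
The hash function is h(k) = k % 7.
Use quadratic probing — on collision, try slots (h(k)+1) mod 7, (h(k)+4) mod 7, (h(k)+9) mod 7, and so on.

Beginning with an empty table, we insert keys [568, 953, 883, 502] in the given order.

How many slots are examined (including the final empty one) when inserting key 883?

568: h=1 → slot 1
953: h=1, probe 1,2 → slot 2
883: h=1, probe 1,2,5 → slot 5
502: h=5, probe 5,6 → slot 6
Table: [_, 568, 953, _, _, 883, 502]

3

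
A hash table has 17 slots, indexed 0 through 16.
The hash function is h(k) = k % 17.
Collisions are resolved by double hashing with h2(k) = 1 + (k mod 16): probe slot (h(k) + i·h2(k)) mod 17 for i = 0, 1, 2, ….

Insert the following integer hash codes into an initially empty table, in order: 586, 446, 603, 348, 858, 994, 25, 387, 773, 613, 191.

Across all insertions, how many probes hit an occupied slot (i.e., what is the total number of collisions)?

13

Insert 586: h=8, slot 8 empty → index 8.
Insert 446: h=4, slot 4 empty → index 4.
Insert 603: h=8, h2=12, slot 8 occupied → index 3.
Insert 348: h=8, h2=13, slots 8,4 occupied → index 0.
Insert 858: h=8, h2=11, slot 8 occupied → index 2.
Insert 994: h=8, h2=3, slot 8 occupied → index 11.
Insert 25: h=8, h2=10, slot 8 occupied → index 1.
Insert 387: h=13, slot 13 empty → index 13.
Insert 773: h=8, h2=6, slot 8 occupied → index 14.
Insert 613: h=1, h2=6, slot 1 occupied → index 7.
Insert 191: h=4, h2=16, slots 4,3,2,1,0 occupied → index 16.
Table: [348, 25, 858, 603, 446, ., ., 613, 586, ., ., 994, ., 387, 773, ., 191]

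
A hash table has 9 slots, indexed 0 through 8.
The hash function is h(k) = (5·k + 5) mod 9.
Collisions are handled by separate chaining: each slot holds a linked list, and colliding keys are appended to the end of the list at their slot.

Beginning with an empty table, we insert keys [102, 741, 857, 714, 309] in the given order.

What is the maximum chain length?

4

102 -> bucket 2
741 -> bucket 2 (collision)
857 -> bucket 6
714 -> bucket 2 (collision)
309 -> bucket 2 (collision)
Final buckets:
0: ∅
1: ∅
2: 102 -> 741 -> 714 -> 309
3: ∅
4: ∅
5: ∅
6: 857
7: ∅
8: ∅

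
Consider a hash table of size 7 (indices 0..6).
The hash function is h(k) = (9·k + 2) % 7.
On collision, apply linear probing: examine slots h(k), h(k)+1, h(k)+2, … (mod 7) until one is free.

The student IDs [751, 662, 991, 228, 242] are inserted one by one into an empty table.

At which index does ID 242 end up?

0

751 hashes to 6; slot 6 is free → place at 6.
662 hashes to 3; slot 3 is free → place at 3.
991 hashes to 3; 3 taken → place at 4.
228 hashes to 3; 3,4 taken → place at 5.
242 hashes to 3; 3,4,5,6 taken → place at 0.
Table: [242, _, _, 662, 991, 228, 751]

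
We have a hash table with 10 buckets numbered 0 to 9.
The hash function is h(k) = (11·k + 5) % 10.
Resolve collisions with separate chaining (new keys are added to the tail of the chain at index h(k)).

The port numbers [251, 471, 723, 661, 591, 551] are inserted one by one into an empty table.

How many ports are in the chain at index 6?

5

251 → bucket 6
471 → bucket 6 (collision)
723 → bucket 8
661 → bucket 6 (collision)
591 → bucket 6 (collision)
551 → bucket 6 (collision)
Final buckets:
0: _
1: _
2: _
3: _
4: _
5: _
6: 251 -> 471 -> 661 -> 591 -> 551
7: _
8: 723
9: _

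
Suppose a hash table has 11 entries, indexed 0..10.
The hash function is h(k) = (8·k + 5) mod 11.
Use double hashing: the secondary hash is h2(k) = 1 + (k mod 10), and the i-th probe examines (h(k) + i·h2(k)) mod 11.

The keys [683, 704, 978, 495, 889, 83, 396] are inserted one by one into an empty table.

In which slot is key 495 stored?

0

683 hashes to 2; slot 2 is free => place at 2.
704 hashes to 5; slot 5 is free => place at 5.
978 hashes to 8; slot 8 is free => place at 8.
495 hashes to 5, h2=6; 5 taken => place at 0.
889 hashes to 0, h2=10; 0 taken => place at 10.
83 hashes to 9; slot 9 is free => place at 9.
396 hashes to 5, h2=7; 5 taken => place at 1.
Table: [495, 396, 683, -, -, 704, -, -, 978, 83, 889]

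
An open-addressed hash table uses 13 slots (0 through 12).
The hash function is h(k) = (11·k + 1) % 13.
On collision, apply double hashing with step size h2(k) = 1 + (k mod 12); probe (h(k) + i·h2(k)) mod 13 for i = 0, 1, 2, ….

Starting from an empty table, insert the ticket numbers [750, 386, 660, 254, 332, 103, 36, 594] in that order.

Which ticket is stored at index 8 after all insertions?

750 hashes to 9; slot 9 is free → place at 9.
386 hashes to 9, h2=3; 9 taken → place at 12.
660 hashes to 7; slot 7 is free → place at 7.
254 hashes to 0; slot 0 is free → place at 0.
332 hashes to 0, h2=9; 0,9 taken → place at 5.
103 hashes to 3; slot 3 is free → place at 3.
36 hashes to 7, h2=1; 7 taken → place at 8.
594 hashes to 9, h2=7; 9,3 taken → place at 10.
Table: [254, _, _, 103, _, 332, _, 660, 36, 750, 594, _, 386]

36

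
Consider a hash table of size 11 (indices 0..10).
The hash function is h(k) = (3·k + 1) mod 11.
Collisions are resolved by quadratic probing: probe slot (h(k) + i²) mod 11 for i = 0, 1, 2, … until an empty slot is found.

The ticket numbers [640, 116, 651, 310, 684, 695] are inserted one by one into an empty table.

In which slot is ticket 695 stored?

10

640: h=7 => slot 7
116: h=8 => slot 8
651: h=7, probe 7,8,0 => slot 0
310: h=7, probe 7,8,0,5 => slot 5
684: h=7, probe 7,8,0,5,1 => slot 1
695: h=7, probe 7,8,0,5,1,10 => slot 10
Table: [651, 684, —, —, —, 310, —, 640, 116, —, 695]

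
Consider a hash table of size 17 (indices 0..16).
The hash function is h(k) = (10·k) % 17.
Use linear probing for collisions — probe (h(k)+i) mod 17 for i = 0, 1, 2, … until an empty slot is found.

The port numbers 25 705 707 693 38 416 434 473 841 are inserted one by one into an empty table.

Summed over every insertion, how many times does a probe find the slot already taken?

7

25: h=12 -> slot 12
705: h=12, probe 12,13 -> slot 13
707: h=15 -> slot 15
693: h=11 -> slot 11
38: h=6 -> slot 6
416: h=12, probe 12,13,14 -> slot 14
434: h=5 -> slot 5
473: h=4 -> slot 4
841: h=12, probe 12,13,14,15,16 -> slot 16
Table: [-, -, -, -, 473, 434, 38, -, -, -, -, 693, 25, 705, 416, 707, 841]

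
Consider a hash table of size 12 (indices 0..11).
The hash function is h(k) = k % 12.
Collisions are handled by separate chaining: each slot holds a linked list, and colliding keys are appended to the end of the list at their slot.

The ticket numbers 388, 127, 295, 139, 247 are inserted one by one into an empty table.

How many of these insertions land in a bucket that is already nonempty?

3

Insert 388: h=4, bucket 4 empty → new chain.
Insert 127: h=7, bucket 7 empty → new chain.
Insert 295: h=7, bucket 7 nonempty → append to chain.
Insert 139: h=7, bucket 7 nonempty → append to chain.
Insert 247: h=7, bucket 7 nonempty → append to chain.
Final buckets:
0: ∅
1: ∅
2: ∅
3: ∅
4: 388
5: ∅
6: ∅
7: 127 -> 295 -> 139 -> 247
8: ∅
9: ∅
10: ∅
11: ∅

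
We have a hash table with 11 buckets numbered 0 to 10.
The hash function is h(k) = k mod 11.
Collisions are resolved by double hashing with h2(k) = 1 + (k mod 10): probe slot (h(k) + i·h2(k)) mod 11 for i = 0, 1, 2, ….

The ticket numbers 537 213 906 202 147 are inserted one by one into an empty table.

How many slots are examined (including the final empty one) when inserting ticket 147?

2

Insert 537: h=9, slot 9 empty -> index 9.
Insert 213: h=4, slot 4 empty -> index 4.
Insert 906: h=4, h2=7, slot 4 occupied -> index 0.
Insert 202: h=4, h2=3, slot 4 occupied -> index 7.
Insert 147: h=4, h2=8, slot 4 occupied -> index 1.
Table: [906, 147, _, _, 213, _, _, 202, _, 537, _]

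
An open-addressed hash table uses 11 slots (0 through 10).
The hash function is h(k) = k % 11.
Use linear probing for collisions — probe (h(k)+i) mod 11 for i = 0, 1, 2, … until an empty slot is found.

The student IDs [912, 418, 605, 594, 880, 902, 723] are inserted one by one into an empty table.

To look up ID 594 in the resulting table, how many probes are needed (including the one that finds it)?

3

912 hashes to 10; slot 10 is free => place at 10.
418 hashes to 0; slot 0 is free => place at 0.
605 hashes to 0; 0 taken => place at 1.
594 hashes to 0; 0,1 taken => place at 2.
880 hashes to 0; 0,1,2 taken => place at 3.
902 hashes to 0; 0,1,2,3 taken => place at 4.
723 hashes to 8; slot 8 is free => place at 8.
Table: [418, 605, 594, 880, 902, ∅, ∅, ∅, 723, ∅, 912]
Lookup 594: h=0, probe 0,1,2 → found at 2.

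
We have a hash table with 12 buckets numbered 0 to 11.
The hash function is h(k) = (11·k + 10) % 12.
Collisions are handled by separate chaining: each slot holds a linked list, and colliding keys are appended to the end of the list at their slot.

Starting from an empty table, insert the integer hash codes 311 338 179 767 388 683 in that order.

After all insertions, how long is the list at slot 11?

311 -> bucket 11
338 -> bucket 8
179 -> bucket 11 (collision)
767 -> bucket 11 (collision)
388 -> bucket 6
683 -> bucket 11 (collision)
Final buckets:
0: _
1: _
2: _
3: _
4: _
5: _
6: 388
7: _
8: 338
9: _
10: _
11: 311 -> 179 -> 767 -> 683

4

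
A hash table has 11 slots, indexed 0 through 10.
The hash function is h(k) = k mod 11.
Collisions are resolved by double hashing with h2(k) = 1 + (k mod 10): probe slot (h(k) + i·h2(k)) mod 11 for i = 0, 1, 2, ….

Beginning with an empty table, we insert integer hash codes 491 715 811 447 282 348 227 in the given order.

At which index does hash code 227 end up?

491 hashes to 7; slot 7 is free => place at 7.
715 hashes to 0; slot 0 is free => place at 0.
811 hashes to 8; slot 8 is free => place at 8.
447 hashes to 7, h2=8; 7 taken => place at 4.
282 hashes to 7, h2=3; 7 taken => place at 10.
348 hashes to 7, h2=9; 7 taken => place at 5.
227 hashes to 7, h2=8; 7,4 taken => place at 1.
Table: [715, 227, ., ., 447, 348, ., 491, 811, ., 282]

1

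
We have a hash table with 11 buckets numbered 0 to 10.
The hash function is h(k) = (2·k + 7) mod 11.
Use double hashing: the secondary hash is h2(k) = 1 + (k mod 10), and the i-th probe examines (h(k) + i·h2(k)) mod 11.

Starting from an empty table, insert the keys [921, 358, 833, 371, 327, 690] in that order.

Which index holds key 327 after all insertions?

9

921 hashes to 1; slot 1 is free → place at 1.
358 hashes to 8; slot 8 is free → place at 8.
833 hashes to 1, h2=4; 1 taken → place at 5.
371 hashes to 1, h2=2; 1 taken → place at 3.
327 hashes to 1, h2=8; 1 taken → place at 9.
690 hashes to 1, h2=1; 1 taken → place at 2.
Table: [., 921, 690, 371, ., 833, ., ., 358, 327, .]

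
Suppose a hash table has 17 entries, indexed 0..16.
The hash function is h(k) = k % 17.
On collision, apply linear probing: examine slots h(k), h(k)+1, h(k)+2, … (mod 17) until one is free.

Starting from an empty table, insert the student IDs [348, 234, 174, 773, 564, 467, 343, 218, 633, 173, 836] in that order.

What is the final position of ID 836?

11

348 hashes to 8; slot 8 is free → place at 8.
234 hashes to 13; slot 13 is free → place at 13.
174 hashes to 4; slot 4 is free → place at 4.
773 hashes to 8; 8 taken → place at 9.
564 hashes to 3; slot 3 is free → place at 3.
467 hashes to 8; 8,9 taken → place at 10.
343 hashes to 3; 3,4 taken → place at 5.
218 hashes to 14; slot 14 is free → place at 14.
633 hashes to 4; 4,5 taken → place at 6.
173 hashes to 3; 3,4,5,6 taken → place at 7.
836 hashes to 3; 3,4,5,6,7,8,9,10 taken → place at 11.
Table: [—, —, —, 564, 174, 343, 633, 173, 348, 773, 467, 836, —, 234, 218, —, —]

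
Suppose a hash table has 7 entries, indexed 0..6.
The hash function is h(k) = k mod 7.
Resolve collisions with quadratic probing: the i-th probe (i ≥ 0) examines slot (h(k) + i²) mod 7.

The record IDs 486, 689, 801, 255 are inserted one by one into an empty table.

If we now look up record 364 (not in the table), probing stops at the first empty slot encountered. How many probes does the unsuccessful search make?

486 hashes to 3; slot 3 is free -> place at 3.
689 hashes to 3; 3 taken -> place at 4.
801 hashes to 3; 3,4 taken -> place at 0.
255 hashes to 3; 3,4,0 taken -> place at 5.
Table: [801, _, _, 486, 689, 255, _]
Lookup 364: h=0, probe 0,1 → slot 1 empty, not found.

2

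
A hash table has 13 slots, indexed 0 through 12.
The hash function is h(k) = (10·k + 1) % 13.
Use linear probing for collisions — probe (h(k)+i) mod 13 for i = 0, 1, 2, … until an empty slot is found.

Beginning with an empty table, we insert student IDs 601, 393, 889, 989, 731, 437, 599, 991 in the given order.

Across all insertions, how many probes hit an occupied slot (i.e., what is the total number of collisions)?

8

Insert 601: h=5, slot 5 empty → index 5.
Insert 393: h=5, slot 5 occupied → index 6.
Insert 889: h=12, slot 12 empty → index 12.
Insert 989: h=11, slot 11 empty → index 11.
Insert 731: h=5, slots 5,6 occupied → index 7.
Insert 437: h=3, slot 3 empty → index 3.
Insert 599: h=11, slots 11,12 occupied → index 0.
Insert 991: h=5, slots 5,6,7 occupied → index 8.
Table: [599, -, -, 437, -, 601, 393, 731, 991, -, -, 989, 889]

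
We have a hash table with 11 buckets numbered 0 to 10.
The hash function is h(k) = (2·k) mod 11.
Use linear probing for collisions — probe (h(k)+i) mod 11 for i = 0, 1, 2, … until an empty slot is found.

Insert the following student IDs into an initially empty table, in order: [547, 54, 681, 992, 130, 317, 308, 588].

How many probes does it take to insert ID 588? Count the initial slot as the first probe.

547 hashes to 5; slot 5 is free => place at 5.
54 hashes to 9; slot 9 is free => place at 9.
681 hashes to 9; 9 taken => place at 10.
992 hashes to 4; slot 4 is free => place at 4.
130 hashes to 7; slot 7 is free => place at 7.
317 hashes to 7; 7 taken => place at 8.
308 hashes to 0; slot 0 is free => place at 0.
588 hashes to 10; 10,0 taken => place at 1.
Table: [308, 588, ∅, ∅, 992, 547, ∅, 130, 317, 54, 681]

3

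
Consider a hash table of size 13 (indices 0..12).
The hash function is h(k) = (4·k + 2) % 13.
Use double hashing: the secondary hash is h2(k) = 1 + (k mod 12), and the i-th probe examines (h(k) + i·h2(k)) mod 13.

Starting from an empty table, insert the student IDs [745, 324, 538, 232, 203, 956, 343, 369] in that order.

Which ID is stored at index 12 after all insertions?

343

745 hashes to 5; slot 5 is free -> place at 5.
324 hashes to 11; slot 11 is free -> place at 11.
538 hashes to 9; slot 9 is free -> place at 9.
232 hashes to 7; slot 7 is free -> place at 7.
203 hashes to 8; slot 8 is free -> place at 8.
956 hashes to 4; slot 4 is free -> place at 4.
343 hashes to 9, h2=8; 9,4 taken -> place at 12.
369 hashes to 9, h2=10; 9 taken -> place at 6.
Table: [., ., ., ., 956, 745, 369, 232, 203, 538, ., 324, 343]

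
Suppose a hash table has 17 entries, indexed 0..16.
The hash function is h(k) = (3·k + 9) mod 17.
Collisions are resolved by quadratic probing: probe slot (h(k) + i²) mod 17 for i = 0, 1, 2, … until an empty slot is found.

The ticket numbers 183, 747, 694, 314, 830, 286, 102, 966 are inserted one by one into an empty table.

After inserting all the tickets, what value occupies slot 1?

183 hashes to 14; slot 14 is free → place at 14.
747 hashes to 6; slot 6 is free → place at 6.
694 hashes to 0; slot 0 is free → place at 0.
314 hashes to 16; slot 16 is free → place at 16.
830 hashes to 0; 0 taken → place at 1.
286 hashes to 0; 0,1 taken → place at 4.
102 hashes to 9; slot 9 is free → place at 9.
966 hashes to 0; 0,1,4,9,16 taken → place at 8.
Table: [694, 830, _, _, 286, _, 747, _, 966, 102, _, _, _, _, 183, _, 314]

830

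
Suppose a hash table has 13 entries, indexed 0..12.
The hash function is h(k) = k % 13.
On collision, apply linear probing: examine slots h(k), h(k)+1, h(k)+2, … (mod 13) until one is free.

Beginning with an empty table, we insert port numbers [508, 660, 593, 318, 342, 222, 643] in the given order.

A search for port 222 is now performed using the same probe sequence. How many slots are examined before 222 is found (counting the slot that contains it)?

Insert 508: h=1, slot 1 empty => index 1.
Insert 660: h=10, slot 10 empty => index 10.
Insert 593: h=8, slot 8 empty => index 8.
Insert 318: h=6, slot 6 empty => index 6.
Insert 342: h=4, slot 4 empty => index 4.
Insert 222: h=1, slot 1 occupied => index 2.
Insert 643: h=6, slot 6 occupied => index 7.
Table: [-, 508, 222, -, 342, -, 318, 643, 593, -, 660, -, -]
Lookup 222: h=1, probe 1,2 → found at 2.

2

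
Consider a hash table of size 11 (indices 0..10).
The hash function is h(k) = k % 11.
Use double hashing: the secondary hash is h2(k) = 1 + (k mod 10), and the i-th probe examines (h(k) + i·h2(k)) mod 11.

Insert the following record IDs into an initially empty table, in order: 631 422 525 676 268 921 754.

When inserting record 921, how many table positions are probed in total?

2

Insert 631: h=4, slot 4 empty → index 4.
Insert 422: h=4, h2=3, slot 4 occupied → index 7.
Insert 525: h=8, slot 8 empty → index 8.
Insert 676: h=5, slot 5 empty → index 5.
Insert 268: h=4, h2=9, slot 4 occupied → index 2.
Insert 921: h=8, h2=2, slot 8 occupied → index 10.
Insert 754: h=6, slot 6 empty → index 6.
Table: [., ., 268, ., 631, 676, 754, 422, 525, ., 921]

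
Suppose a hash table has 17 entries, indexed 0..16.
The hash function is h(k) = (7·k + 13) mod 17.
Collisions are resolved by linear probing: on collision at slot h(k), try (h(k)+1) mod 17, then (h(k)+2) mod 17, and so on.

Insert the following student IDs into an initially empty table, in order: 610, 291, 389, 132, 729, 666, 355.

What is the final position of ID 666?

Insert 610: h=16, slot 16 empty => index 16.
Insert 291: h=10, slot 10 empty => index 10.
Insert 389: h=16, slot 16 occupied => index 0.
Insert 132: h=2, slot 2 empty => index 2.
Insert 729: h=16, slots 16,0 occupied => index 1.
Insert 666: h=0, slots 0,1,2 occupied => index 3.
Insert 355: h=16, slots 16,0,1,2,3 occupied => index 4.
Table: [389, 729, 132, 666, 355, -, -, -, -, -, 291, -, -, -, -, -, 610]

3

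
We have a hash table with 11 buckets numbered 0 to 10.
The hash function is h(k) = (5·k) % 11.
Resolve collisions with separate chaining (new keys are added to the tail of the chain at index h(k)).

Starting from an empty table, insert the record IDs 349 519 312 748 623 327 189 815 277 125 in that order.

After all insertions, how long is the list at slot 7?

349 -> bucket 7
519 -> bucket 10
312 -> bucket 9
748 -> bucket 0
623 -> bucket 2
327 -> bucket 7 (collision)
189 -> bucket 10 (collision)
815 -> bucket 5
277 -> bucket 10 (collision)
125 -> bucket 9 (collision)
Final buckets:
0: 748
1: _
2: 623
3: _
4: _
5: 815
6: _
7: 349 -> 327
8: _
9: 312 -> 125
10: 519 -> 189 -> 277

2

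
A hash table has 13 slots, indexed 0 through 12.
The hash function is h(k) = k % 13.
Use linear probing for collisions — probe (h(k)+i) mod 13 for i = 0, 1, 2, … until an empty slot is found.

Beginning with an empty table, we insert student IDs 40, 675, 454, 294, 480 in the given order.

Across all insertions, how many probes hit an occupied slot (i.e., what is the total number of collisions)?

Insert 40: h=1, slot 1 empty => index 1.
Insert 675: h=12, slot 12 empty => index 12.
Insert 454: h=12, slot 12 occupied => index 0.
Insert 294: h=8, slot 8 empty => index 8.
Insert 480: h=12, slots 12,0,1 occupied => index 2.
Table: [454, 40, 480, ∅, ∅, ∅, ∅, ∅, 294, ∅, ∅, ∅, 675]

4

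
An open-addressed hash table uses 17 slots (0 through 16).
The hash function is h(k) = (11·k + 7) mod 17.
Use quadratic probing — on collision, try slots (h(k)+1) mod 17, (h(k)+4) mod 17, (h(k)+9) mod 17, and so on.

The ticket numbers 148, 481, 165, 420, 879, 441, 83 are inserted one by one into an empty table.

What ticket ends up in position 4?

Insert 148: h=3, slot 3 empty -> index 3.
Insert 481: h=11, slot 11 empty -> index 11.
Insert 165: h=3, slot 3 occupied -> index 4.
Insert 420: h=3, slots 3,4 occupied -> index 7.
Insert 879: h=3, slots 3,4,7 occupied -> index 12.
Insert 441: h=13, slot 13 empty -> index 13.
Insert 83: h=2, slot 2 empty -> index 2.
Table: [-, -, 83, 148, 165, -, -, 420, -, -, -, 481, 879, 441, -, -, -]

165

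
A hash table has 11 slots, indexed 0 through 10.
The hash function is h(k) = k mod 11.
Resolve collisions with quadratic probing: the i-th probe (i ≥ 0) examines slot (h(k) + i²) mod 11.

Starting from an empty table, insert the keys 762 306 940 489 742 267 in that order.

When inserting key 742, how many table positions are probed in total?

5

762 hashes to 3; slot 3 is free → place at 3.
306 hashes to 9; slot 9 is free → place at 9.
940 hashes to 5; slot 5 is free → place at 5.
489 hashes to 5; 5 taken → place at 6.
742 hashes to 5; 5,6,9,3 taken → place at 10.
267 hashes to 3; 3 taken → place at 4.
Table: [_, _, _, 762, 267, 940, 489, _, _, 306, 742]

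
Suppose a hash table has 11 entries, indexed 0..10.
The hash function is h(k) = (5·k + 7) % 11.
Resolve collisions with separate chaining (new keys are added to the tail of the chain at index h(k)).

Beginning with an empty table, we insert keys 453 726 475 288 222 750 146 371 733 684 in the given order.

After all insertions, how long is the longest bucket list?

6

Insert 453: h=6, bucket 6 empty → new chain.
Insert 726: h=7, bucket 7 empty → new chain.
Insert 475: h=6, bucket 6 nonempty → append to chain.
Insert 288: h=6, bucket 6 nonempty → append to chain.
Insert 222: h=6, bucket 6 nonempty → append to chain.
Insert 750: h=6, bucket 6 nonempty → append to chain.
Insert 146: h=0, bucket 0 empty → new chain.
Insert 371: h=3, bucket 3 empty → new chain.
Insert 733: h=9, bucket 9 empty → new chain.
Insert 684: h=6, bucket 6 nonempty → append to chain.
Final buckets:
0: 146
1: -
2: -
3: 371
4: -
5: -
6: 453 -> 475 -> 288 -> 222 -> 750 -> 684
7: 726
8: -
9: 733
10: -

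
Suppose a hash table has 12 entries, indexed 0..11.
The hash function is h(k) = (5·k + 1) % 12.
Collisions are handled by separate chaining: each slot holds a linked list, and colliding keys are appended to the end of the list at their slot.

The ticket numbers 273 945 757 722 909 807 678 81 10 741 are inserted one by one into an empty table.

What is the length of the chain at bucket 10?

273 -> bucket 10
945 -> bucket 10 (collision)
757 -> bucket 6
722 -> bucket 11
909 -> bucket 10 (collision)
807 -> bucket 4
678 -> bucket 7
81 -> bucket 10 (collision)
10 -> bucket 3
741 -> bucket 10 (collision)
Final buckets:
0: ∅
1: ∅
2: ∅
3: 10
4: 807
5: ∅
6: 757
7: 678
8: ∅
9: ∅
10: 273 -> 945 -> 909 -> 81 -> 741
11: 722

5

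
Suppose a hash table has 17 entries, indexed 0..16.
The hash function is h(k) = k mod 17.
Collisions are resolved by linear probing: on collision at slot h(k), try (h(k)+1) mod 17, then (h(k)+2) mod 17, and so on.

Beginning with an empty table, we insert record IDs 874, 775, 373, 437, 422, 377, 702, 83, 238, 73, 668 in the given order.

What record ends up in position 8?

668

874 hashes to 7; slot 7 is free -> place at 7.
775 hashes to 10; slot 10 is free -> place at 10.
373 hashes to 16; slot 16 is free -> place at 16.
437 hashes to 12; slot 12 is free -> place at 12.
422 hashes to 14; slot 14 is free -> place at 14.
377 hashes to 3; slot 3 is free -> place at 3.
702 hashes to 5; slot 5 is free -> place at 5.
83 hashes to 15; slot 15 is free -> place at 15.
238 hashes to 0; slot 0 is free -> place at 0.
73 hashes to 5; 5 taken -> place at 6.
668 hashes to 5; 5,6,7 taken -> place at 8.
Table: [238, -, -, 377, -, 702, 73, 874, 668, -, 775, -, 437, -, 422, 83, 373]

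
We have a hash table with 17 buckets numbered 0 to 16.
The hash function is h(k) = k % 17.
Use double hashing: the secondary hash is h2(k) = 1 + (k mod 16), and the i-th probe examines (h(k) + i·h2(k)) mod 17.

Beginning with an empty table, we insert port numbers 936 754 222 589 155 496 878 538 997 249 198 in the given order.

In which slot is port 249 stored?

936 hashes to 1; slot 1 is free -> place at 1.
754 hashes to 6; slot 6 is free -> place at 6.
222 hashes to 1, h2=15; 1 taken -> place at 16.
589 hashes to 11; slot 11 is free -> place at 11.
155 hashes to 2; slot 2 is free -> place at 2.
496 hashes to 3; slot 3 is free -> place at 3.
878 hashes to 11, h2=15; 11 taken -> place at 9.
538 hashes to 11, h2=11; 11 taken -> place at 5.
997 hashes to 11, h2=6; 11 taken -> place at 0.
249 hashes to 11, h2=10; 11 taken -> place at 4.
198 hashes to 11, h2=7; 11,1 taken -> place at 8.
Table: [997, 936, 155, 496, 249, 538, 754, ., 198, 878, ., 589, ., ., ., ., 222]

4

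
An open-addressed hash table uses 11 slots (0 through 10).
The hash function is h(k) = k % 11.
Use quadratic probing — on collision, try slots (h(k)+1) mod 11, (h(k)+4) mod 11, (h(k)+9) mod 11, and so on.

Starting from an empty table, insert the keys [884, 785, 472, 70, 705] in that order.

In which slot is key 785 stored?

Insert 884: h=4, slot 4 empty → index 4.
Insert 785: h=4, slot 4 occupied → index 5.
Insert 472: h=10, slot 10 empty → index 10.
Insert 70: h=4, slots 4,5 occupied → index 8.
Insert 705: h=1, slot 1 empty → index 1.
Table: [-, 705, -, -, 884, 785, -, -, 70, -, 472]

5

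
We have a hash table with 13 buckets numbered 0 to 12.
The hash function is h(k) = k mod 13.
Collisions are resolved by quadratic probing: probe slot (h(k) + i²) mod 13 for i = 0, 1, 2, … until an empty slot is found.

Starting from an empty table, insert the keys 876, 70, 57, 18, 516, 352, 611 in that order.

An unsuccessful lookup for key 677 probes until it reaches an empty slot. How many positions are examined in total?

Insert 876: h=5, slot 5 empty => index 5.
Insert 70: h=5, slot 5 occupied => index 6.
Insert 57: h=5, slots 5,6 occupied => index 9.
Insert 18: h=5, slots 5,6,9 occupied => index 1.
Insert 516: h=9, slot 9 occupied => index 10.
Insert 352: h=1, slot 1 occupied => index 2.
Insert 611: h=0, slot 0 empty => index 0.
Table: [611, 18, 352, _, _, 876, 70, _, _, 57, 516, _, _]
Lookup 677: h=1, probe 1,2,5,10,4 → slot 4 empty, not found.

5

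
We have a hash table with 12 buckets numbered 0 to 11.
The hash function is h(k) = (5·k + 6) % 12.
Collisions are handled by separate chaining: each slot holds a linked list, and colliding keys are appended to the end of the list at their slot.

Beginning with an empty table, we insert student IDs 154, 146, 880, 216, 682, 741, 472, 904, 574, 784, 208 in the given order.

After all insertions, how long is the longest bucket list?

5

154 → bucket 8
146 → bucket 4
880 → bucket 2
216 → bucket 6
682 → bucket 8 (collision)
741 → bucket 3
472 → bucket 2 (collision)
904 → bucket 2 (collision)
574 → bucket 8 (collision)
784 → bucket 2 (collision)
208 → bucket 2 (collision)
Final buckets:
0: —
1: —
2: 880 -> 472 -> 904 -> 784 -> 208
3: 741
4: 146
5: —
6: 216
7: —
8: 154 -> 682 -> 574
9: —
10: —
11: —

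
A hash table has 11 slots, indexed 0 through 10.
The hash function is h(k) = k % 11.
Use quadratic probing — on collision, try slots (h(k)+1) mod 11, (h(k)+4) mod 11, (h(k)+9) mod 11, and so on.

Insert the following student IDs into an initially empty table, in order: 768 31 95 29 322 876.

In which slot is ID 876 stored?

Insert 768: h=9, slot 9 empty => index 9.
Insert 31: h=9, slot 9 occupied => index 10.
Insert 95: h=7, slot 7 empty => index 7.
Insert 29: h=7, slot 7 occupied => index 8.
Insert 322: h=3, slot 3 empty => index 3.
Insert 876: h=7, slots 7,8 occupied => index 0.
Table: [876, -, -, 322, -, -, -, 95, 29, 768, 31]

0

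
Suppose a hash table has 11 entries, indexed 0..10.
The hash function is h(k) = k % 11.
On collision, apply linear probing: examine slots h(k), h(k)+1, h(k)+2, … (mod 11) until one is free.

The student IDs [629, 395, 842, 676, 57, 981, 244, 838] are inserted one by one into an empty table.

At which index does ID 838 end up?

Insert 629: h=2, slot 2 empty -> index 2.
Insert 395: h=10, slot 10 empty -> index 10.
Insert 842: h=6, slot 6 empty -> index 6.
Insert 676: h=5, slot 5 empty -> index 5.
Insert 57: h=2, slot 2 occupied -> index 3.
Insert 981: h=2, slots 2,3 occupied -> index 4.
Insert 244: h=2, slots 2,3,4,5,6 occupied -> index 7.
Insert 838: h=2, slots 2,3,4,5,6,7 occupied -> index 8.
Table: [∅, ∅, 629, 57, 981, 676, 842, 244, 838, ∅, 395]

8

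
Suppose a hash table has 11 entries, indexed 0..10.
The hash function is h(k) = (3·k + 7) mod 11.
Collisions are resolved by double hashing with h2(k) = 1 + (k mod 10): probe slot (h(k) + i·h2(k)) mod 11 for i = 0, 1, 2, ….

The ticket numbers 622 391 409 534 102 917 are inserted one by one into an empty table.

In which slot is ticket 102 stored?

622 hashes to 3; slot 3 is free → place at 3.
391 hashes to 3, h2=2; 3 taken → place at 5.
409 hashes to 2; slot 2 is free → place at 2.
534 hashes to 3, h2=5; 3 taken → place at 8.
102 hashes to 5, h2=3; 5,8 taken → place at 0.
917 hashes to 8, h2=8; 8,5,2 taken → place at 10.
Table: [102, —, 409, 622, —, 391, —, —, 534, —, 917]

0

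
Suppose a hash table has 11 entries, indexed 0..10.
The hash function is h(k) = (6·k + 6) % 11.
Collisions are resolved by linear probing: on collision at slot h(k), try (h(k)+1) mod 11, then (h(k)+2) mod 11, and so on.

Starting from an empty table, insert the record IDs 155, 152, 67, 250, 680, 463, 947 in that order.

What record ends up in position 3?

463

155 hashes to 1; slot 1 is free -> place at 1.
152 hashes to 5; slot 5 is free -> place at 5.
67 hashes to 1; 1 taken -> place at 2.
250 hashes to 10; slot 10 is free -> place at 10.
680 hashes to 5; 5 taken -> place at 6.
463 hashes to 1; 1,2 taken -> place at 3.
947 hashes to 1; 1,2,3 taken -> place at 4.
Table: [-, 155, 67, 463, 947, 152, 680, -, -, -, 250]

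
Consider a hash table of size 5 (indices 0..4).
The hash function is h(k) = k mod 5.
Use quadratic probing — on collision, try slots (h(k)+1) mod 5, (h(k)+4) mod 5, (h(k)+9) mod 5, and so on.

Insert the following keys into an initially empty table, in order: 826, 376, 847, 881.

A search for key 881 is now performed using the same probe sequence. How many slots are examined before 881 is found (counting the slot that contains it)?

3

826: h=1 -> slot 1
376: h=1, probe 1,2 -> slot 2
847: h=2, probe 2,3 -> slot 3
881: h=1, probe 1,2,0 -> slot 0
Table: [881, 826, 376, 847, ∅]
Lookup 881: h=1, probe 1,2,0 → found at 0.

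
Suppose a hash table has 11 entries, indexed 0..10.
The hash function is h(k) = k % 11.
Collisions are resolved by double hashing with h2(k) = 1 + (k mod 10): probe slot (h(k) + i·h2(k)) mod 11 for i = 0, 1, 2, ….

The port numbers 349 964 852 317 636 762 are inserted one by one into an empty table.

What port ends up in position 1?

636

Insert 349: h=8, slot 8 empty => index 8.
Insert 964: h=7, slot 7 empty => index 7.
Insert 852: h=5, slot 5 empty => index 5.
Insert 317: h=9, slot 9 empty => index 9.
Insert 636: h=9, h2=7, slots 9,5 occupied => index 1.
Insert 762: h=3, slot 3 empty => index 3.
Table: [_, 636, _, 762, _, 852, _, 964, 349, 317, _]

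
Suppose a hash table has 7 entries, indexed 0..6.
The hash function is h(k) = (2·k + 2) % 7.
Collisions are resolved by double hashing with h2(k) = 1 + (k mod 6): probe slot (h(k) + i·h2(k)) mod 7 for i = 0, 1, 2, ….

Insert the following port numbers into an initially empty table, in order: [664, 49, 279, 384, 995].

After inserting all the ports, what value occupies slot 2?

49

Insert 664: h=0, slot 0 empty => index 0.
Insert 49: h=2, slot 2 empty => index 2.
Insert 279: h=0, h2=4, slot 0 occupied => index 4.
Insert 384: h=0, h2=1, slot 0 occupied => index 1.
Insert 995: h=4, h2=6, slot 4 occupied => index 3.
Table: [664, 384, 49, 995, 279, ∅, ∅]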